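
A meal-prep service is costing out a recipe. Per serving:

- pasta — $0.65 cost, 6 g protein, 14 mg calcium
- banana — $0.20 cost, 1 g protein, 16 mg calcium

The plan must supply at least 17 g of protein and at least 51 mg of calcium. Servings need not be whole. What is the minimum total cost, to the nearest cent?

$1.92

An LP optimum is at a vertex; with two nutrient constraints at most two foods are used. Check each candidate.
pasta only: max(17/6, 51/14) = 3.643 servings → $2.37.
banana only: max(17/1, 51/16) = 17 servings → $3.40.
pasta + banana with both tight: 2.695 servings and 0.8293 servings → $1.92.
So the least-cost plan costs $1.92.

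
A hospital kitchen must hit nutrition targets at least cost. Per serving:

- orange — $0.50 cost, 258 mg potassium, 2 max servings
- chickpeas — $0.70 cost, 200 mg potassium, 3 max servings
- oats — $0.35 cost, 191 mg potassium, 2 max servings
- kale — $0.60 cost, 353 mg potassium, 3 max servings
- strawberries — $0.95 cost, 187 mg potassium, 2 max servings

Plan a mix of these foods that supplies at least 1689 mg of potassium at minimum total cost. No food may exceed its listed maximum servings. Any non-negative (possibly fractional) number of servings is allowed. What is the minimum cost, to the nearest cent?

Cost per mg of potassium: kale $0.0017, oats $0.0018, orange $0.0019, chickpeas $0.0035, strawberries $0.0051.
Take 3 servings of kale: +1059.0 mg potassium for $1.80 (total $1.80, still need 630.0 mg).
Take 2 servings of oats: +382.0 mg potassium for $0.70 (total $2.50, still need 248.0 mg).
Take 0.9612 servings of orange: +248.0 mg potassium for $0.48 (total $2.98, still need 0.0 mg).
Greedy by cheapest-per-mg is optimal for a single linear constraint, so the minimum cost is $2.98.

$2.98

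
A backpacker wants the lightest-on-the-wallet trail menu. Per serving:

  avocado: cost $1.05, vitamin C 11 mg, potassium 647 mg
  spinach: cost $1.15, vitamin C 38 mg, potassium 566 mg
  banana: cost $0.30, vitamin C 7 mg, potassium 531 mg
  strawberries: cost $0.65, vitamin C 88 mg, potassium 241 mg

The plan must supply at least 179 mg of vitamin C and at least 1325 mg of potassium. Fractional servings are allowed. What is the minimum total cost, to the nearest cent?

For a min-cost LP with two ≥-constraints, a basic feasible solution has at most two positive variables.
avocado only: max(179/11, 1325/647) = 16.27 servings → $17.09.
spinach only: max(179/38, 1325/566) = 4.711 servings → $5.42.
banana only: max(179/7, 1325/531) = 25.57 servings → $7.67.
strawberries only: max(179/88, 1325/241) = 5.498 servings → $3.57.
avocado + spinach: intersection lies outside the first quadrant.
avocado + banana: intersection lies outside the first quadrant.
avocado + strawberries with both tight: 1.353 servings and 1.865 servings → $2.63.
spinach + banana with both targets exact would need a negative amount; discard.
spinach + strawberries with both tight: 1.807 servings and 1.254 servings → $2.89.
banana + strawberries with both tight: 1.631 servings and 1.904 servings → $1.73.
Cheapest feasible corner: $1.73.

$1.73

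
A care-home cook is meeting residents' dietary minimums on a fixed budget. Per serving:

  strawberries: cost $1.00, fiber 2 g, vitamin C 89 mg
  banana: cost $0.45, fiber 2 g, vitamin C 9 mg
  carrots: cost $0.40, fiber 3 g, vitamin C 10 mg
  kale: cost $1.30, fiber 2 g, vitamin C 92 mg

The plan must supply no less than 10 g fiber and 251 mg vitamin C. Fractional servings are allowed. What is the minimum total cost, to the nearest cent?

$3.27

The cheapest plan sits at a corner of the feasible region — with two constraints it uses at most two foods.
strawberries only: max(10/2, 251/89) = 5 servings → $5.00.
banana only: max(10/2, 251/9) = 27.89 servings → $12.55.
carrots only: max(10/3, 251/10) = 25.1 servings → $10.04.
kale only: max(10/2, 251/92) = 5 servings → $6.50.
strawberries + banana with both tight: 2.575 servings and 2.425 servings → $3.67.
strawberries + carrots with both tight: 2.644 servings and 1.571 servings → $3.27.
strawberries + kale with both targets exact would need a negative amount; discard.
banana + carrots with both targets exact would need a negative amount; discard.
banana + kale with both tight: 2.518 servings and 2.482 servings → $4.36.
carrots + kale with both tight: 1.633 servings and 2.551 servings → $3.97.
Cheapest feasible corner: $3.27.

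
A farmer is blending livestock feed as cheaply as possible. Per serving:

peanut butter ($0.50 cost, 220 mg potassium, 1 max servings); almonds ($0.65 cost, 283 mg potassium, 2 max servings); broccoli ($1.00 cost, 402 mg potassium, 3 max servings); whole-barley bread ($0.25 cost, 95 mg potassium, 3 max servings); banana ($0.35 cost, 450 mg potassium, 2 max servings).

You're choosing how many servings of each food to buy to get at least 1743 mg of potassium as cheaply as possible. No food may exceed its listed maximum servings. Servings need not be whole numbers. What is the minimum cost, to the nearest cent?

$2.64

Cost per mg of potassium: banana $0.0008, peanut butter $0.0023, almonds $0.0023, broccoli $0.0025, whole-barley bread $0.0026.
Take 2 servings of banana: +900.0 mg potassium for $0.70 (total $0.70, still need 843.0 mg).
Take 1 serving of peanut butter: +220.0 mg potassium for $0.50 (total $1.20, still need 623.0 mg).
Take 2 servings of almonds: +566.0 mg potassium for $1.30 (total $2.50, still need 57.0 mg).
Take 0.1418 servings of broccoli: +57.0 mg potassium for $0.14 (total $2.64, still need 0.0 mg).
Greedy by cheapest-per-mg is optimal for a single linear constraint, so the minimum cost is $2.64.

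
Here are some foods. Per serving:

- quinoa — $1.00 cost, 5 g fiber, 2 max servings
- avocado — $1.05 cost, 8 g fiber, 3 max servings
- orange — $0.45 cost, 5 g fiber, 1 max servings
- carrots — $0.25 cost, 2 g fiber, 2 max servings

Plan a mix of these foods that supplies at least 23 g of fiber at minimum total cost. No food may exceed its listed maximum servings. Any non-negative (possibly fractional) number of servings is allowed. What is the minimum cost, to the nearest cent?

Cost per g of fiber: orange $0.0900, carrots $0.1250, avocado $0.1313, quinoa $0.2000.
Take 1 serving of orange: +5.0 g fiber for $0.45 (total $0.45, still need 18.0 g).
Take 2 servings of carrots: +4.0 g fiber for $0.50 (total $0.95, still need 14.0 g).
Take 1.75 servings of avocado: +14.0 g fiber for $1.84 (total $2.79, still need 0.0 g).
Greedy by cheapest-per-g is optimal for a single linear constraint, so the minimum cost is $2.79.

$2.79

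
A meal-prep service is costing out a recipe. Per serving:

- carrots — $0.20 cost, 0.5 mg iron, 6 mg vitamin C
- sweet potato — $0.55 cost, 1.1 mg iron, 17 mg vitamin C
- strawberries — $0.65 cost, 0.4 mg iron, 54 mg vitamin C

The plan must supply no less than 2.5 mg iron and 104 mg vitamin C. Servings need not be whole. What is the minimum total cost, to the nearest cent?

For a min-cost LP with two ≥-constraints, a basic feasible solution has at most two positive variables.
carrots only: max(2.5/0.5, 104/6) = 17.33 servings → $3.47.
sweet potato only: max(2.5/1.1, 104/17) = 6.118 servings → $3.36.
strawberries only: max(2.5/0.4, 104/54) = 6.25 servings → $4.06.
carrots + sweet potato: intersection lies outside the first quadrant.
carrots + strawberries with both tight: 3.797 servings and 1.504 servings → $1.74.
sweet potato + strawberries with both tight: 1.776 servings and 1.367 servings → $1.87.
The minimum over all feasible corners is $1.74.

$1.74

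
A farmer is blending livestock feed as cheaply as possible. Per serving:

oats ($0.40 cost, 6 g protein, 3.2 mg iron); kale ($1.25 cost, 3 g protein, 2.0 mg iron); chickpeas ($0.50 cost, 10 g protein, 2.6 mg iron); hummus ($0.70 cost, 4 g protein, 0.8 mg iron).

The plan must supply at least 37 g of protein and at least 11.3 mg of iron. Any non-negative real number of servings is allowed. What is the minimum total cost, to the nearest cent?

Check every corner: each single food scaled to meet both minima, and each pair solved so both constraints bind.
oats only: max(37/6, 11.3/3.2) = 6.167 servings → $2.47.
kale only: max(37/3, 11.3/2.0) = 12.33 servings → $15.42.
chickpeas only: max(37/10, 11.3/2.6) = 4.346 servings → $2.17.
hummus only: max(37/4, 11.3/0.8) = 14.12 servings → $9.89.
oats + kale: intersection lies outside the first quadrant.
oats + chickpeas with both tight: 1.024 servings and 3.085 servings → $1.95.
oats + hummus with both tight: 1.95 servings and 6.325 servings → $5.21.
kale + chickpeas with both tight: 1.377 servings and 3.287 servings → $3.36.
kale + hummus with both tight: 2.786 servings and 7.161 servings → $8.49.
chickpeas + hummus: intersection lies outside the first quadrant.
Cheapest feasible corner: $1.95.

$1.95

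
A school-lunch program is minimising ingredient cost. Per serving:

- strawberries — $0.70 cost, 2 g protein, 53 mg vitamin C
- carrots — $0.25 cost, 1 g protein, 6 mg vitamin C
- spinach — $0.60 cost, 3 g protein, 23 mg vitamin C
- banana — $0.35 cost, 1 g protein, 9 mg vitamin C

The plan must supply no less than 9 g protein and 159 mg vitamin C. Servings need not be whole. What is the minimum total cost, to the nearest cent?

Compare the cost at each extreme point of the feasible region.
strawberries only: max(9/2, 159/53) = 4.5 servings → $3.15.
carrots only: max(9/1, 159/6) = 26.5 servings → $6.62.
spinach only: max(9/3, 159/23) = 6.913 servings → $4.15.
banana only: max(9/1, 159/9) = 17.67 servings → $6.18.
strawberries + carrots with both tight: 2.561 servings and 3.878 servings → $2.76.
strawberries + spinach with both tight: 2.389 servings and 1.407 servings → $2.52.
strawberries + banana with both tight: 2.229 servings and 4.543 servings → $3.15.
carrots + spinach: intersection lies outside the first quadrant.
carrots + banana: intersection lies outside the first quadrant.
spinach + banana: the both-tight solution has a negative serving — not a feasible corner.
Cheapest feasible corner: $2.52.

$2.52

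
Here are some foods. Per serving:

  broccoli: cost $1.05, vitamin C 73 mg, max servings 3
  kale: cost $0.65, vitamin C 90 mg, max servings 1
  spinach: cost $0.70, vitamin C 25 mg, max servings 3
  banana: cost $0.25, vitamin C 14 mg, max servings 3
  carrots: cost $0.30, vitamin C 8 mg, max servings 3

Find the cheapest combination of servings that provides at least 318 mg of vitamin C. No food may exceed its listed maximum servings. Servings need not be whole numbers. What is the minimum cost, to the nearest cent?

$3.96

Cost per mg of vitamin C: kale $0.0072, broccoli $0.0144, banana $0.0179, spinach $0.0280, carrots $0.0375.
Take 1 serving of kale: +90.0 mg vitamin C for $0.65 (total $0.65, still need 228.0 mg).
Take 3 servings of broccoli: +219.0 mg vitamin C for $3.15 (total $3.80, still need 9.0 mg).
Take 0.6429 servings of banana: +9.0 mg vitamin C for $0.16 (total $3.96, still need 0.0 mg).
Filling from the cheapest source first is optimal under one linear minimum: $3.96.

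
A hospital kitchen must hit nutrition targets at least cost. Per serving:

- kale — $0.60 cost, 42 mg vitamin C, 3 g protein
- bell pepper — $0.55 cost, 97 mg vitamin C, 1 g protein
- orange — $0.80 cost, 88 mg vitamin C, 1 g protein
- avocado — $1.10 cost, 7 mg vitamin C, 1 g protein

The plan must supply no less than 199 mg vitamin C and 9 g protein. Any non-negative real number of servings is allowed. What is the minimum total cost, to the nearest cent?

Compare the cost at each extreme point of the feasible region.
kale only: max(199/42, 9/3) = 4.738 servings → $2.84.
bell pepper only: max(199/97, 9/1) = 9 servings → $4.95.
orange only: max(199/88, 9/1) = 9 servings → $7.20.
avocado only: max(199/7, 9/1) = 28.43 servings → $31.27.
kale + bell pepper with both tight: 2.707 servings and 0.8795 servings → $2.11.
kale + orange with both tight: 2.671 servings and 0.9865 servings → $2.39.
kale + avocado: the both-tight solution has a negative serving — not a feasible corner.
bell pepper + orange: intersection lies outside the first quadrant.
bell pepper + avocado with both tight: 1.511 servings and 7.489 servings → $9.07.
orange + avocado with both tight: 1.679 servings and 7.321 servings → $9.40.
The minimum over all feasible corners is $2.11.

$2.11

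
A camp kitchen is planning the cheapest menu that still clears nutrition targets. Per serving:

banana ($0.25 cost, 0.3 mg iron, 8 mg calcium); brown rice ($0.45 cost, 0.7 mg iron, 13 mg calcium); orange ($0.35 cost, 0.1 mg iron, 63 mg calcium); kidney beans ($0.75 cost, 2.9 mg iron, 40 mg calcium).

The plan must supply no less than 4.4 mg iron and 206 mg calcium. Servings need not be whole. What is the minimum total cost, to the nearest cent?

$1.90

Two binding constraints pin down two serving amounts, so the optimal mix uses at most two foods. The candidates are each food alone (scaled to the tighter of iron/calcium) and each pair with both constraints tight.
banana only: max(4.4/0.3, 206/8) = 25.75 servings → $6.44.
brown rice only: max(4.4/0.7, 206/13) = 15.85 servings → $7.13.
orange only: max(4.4/0.1, 206/63) = 44 servings → $15.40.
kidney beans only: max(4.4/2.9, 206/40) = 5.15 servings → $3.86.
banana + brown rice: the both-tight solution has a negative serving — not a feasible corner.
banana + orange with both tight: 14.18 servings and 1.47 servings → $4.06.
banana + kidney beans: the both-tight solution has a negative serving — not a feasible corner.
brown rice + orange with both tight: 5.995 servings and 2.033 servings → $3.41.
brown rice + kidney beans with both targets exact would need a negative amount; discard.
orange + kidney beans with both tight: 2.358 servings and 1.436 servings → $1.90.
So the least-cost plan costs $1.90.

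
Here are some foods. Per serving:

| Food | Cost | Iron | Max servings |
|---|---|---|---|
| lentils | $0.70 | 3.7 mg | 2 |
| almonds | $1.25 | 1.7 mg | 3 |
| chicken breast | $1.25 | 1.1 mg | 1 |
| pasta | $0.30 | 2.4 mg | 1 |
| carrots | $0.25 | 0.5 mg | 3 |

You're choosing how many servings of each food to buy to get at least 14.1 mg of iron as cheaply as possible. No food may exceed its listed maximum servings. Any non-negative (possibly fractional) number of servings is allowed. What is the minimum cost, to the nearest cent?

$4.51

Cost per mg of iron: pasta $0.1250, lentils $0.1892, carrots $0.5000, almonds $0.7353, chicken breast $1.1364.
Take 1 serving of pasta: +2.4 mg iron for $0.30 (total $0.30, still need 11.7 mg).
Take 2 servings of lentils: +7.4 mg iron for $1.40 (total $1.70, still need 4.3 mg).
Take 3 servings of carrots: +1.5 mg iron for $0.75 (total $2.45, still need 2.8 mg).
Take 1.647 servings of almonds: +2.8 mg iron for $2.06 (total $4.51, still need 0.0 mg).
Filling from the cheapest source first is optimal under one linear minimum: $4.51.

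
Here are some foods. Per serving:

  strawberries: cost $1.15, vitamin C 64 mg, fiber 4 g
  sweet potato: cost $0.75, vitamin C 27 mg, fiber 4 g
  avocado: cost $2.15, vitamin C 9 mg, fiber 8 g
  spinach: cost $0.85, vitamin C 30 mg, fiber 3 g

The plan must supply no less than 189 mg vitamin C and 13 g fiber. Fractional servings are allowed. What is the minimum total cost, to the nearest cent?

Two binding constraints pin down two serving amounts, so the optimal mix uses at most two foods. The candidates are each food alone (scaled to the tighter of vitamin C/fiber) and each pair with both constraints tight.
strawberries only: max(189/64, 13/4) = 3.25 servings → $3.74.
sweet potato only: max(189/27, 13/4) = 7 servings → $5.25.
avocado only: max(189/9, 13/8) = 21 servings → $45.15.
spinach only: max(189/30, 13/3) = 6.3 servings → $5.36.
strawberries + sweet potato with both tight: 2.736 servings and 0.5135 servings → $3.53.
strawberries + avocado with both tight: 2.931 servings and 0.1597 servings → $3.71.
strawberries + spinach with both tight: 2.458 servings and 1.056 servings → $3.72.
sweet potato + avocado: the both-tight solution has a negative serving — not a feasible corner.
sweet potato + spinach: intersection lies outside the first quadrant.
avocado + spinach with both targets exact would need a negative amount; discard.
Cheapest feasible corner: $3.53.

$3.53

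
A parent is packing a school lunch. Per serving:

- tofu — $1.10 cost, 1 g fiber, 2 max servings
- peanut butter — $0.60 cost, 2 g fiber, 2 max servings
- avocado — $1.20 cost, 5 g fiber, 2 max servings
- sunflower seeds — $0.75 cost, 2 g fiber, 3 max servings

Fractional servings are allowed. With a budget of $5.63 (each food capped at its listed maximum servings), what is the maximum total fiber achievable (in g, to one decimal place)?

19.4 g

Fiber per dollar: avocado 4.167, peanut butter 3.333, sunflower seeds 2.667, tofu 0.9091.
Take 2 servings of avocado: spends $2.40, +10.0 g fiber (running total 10.0 g).
Take 2 servings of peanut butter: spends $1.20, +4.0 g fiber (running total 14.0 g).
Take 2.707 servings of sunflower seeds: spends $2.03, +5.4 g fiber (running total 19.4 g).
Filling greedily by fiber-per-dollar is optimal for one linear limit, giving 19.4 g.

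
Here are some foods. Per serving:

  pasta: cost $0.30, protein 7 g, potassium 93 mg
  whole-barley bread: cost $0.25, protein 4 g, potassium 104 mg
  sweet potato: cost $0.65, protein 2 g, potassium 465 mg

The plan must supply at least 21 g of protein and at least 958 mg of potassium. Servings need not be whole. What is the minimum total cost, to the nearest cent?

Minimising a linear cost over {protein ≥ 21, potassium ≥ 958, servings ≥ 0} — the optimum is at a vertex, using one or two foods.
pasta only: max(21/7, 958/93) = 10.3 servings → $3.09.
whole-barley bread only: max(21/4, 958/104) = 9.212 servings → $2.30.
sweet potato only: max(21/2, 958/465) = 10.5 servings → $6.83.
pasta + whole-barley bread: the both-tight solution has a negative serving — not a feasible corner.
pasta + sweet potato with both tight: 2.558 servings and 1.549 servings → $1.77.
whole-barley bread + sweet potato with both tight: 4.751 servings and 0.9976 servings → $1.84.
The minimum over all feasible corners is $1.77.

$1.77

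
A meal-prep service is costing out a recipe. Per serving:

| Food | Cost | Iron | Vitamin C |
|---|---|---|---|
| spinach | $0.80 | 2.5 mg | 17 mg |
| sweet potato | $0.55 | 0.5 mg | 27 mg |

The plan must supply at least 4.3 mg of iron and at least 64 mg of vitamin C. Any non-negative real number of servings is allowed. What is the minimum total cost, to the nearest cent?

The cheapest plan sits at a corner of the feasible region — with two constraints it uses at most two foods.
spinach only: max(4.3/2.5, 64/17) = 3.765 servings → $3.01.
sweet potato only: max(4.3/0.5, 64/27) = 8.6 servings → $4.73.
spinach + sweet potato with both tight: 1.425 servings and 1.473 servings → $1.95.
The minimum over all feasible corners is $1.95.

$1.95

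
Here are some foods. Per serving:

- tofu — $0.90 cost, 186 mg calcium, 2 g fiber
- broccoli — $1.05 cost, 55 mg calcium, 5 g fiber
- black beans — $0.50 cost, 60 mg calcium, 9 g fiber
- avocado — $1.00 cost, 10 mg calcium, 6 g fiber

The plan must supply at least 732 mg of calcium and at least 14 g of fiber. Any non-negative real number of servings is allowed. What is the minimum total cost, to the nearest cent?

$3.70

Two binding constraints pin down two serving amounts, so the optimal mix uses at most two foods. The candidates are each food alone (scaled to the tighter of calcium/fiber) and each pair with both constraints tight.
tofu only: max(732/186, 14/2) = 7 servings → $6.30.
broccoli only: max(732/55, 14/5) = 13.31 servings → $13.97.
black beans only: max(732/60, 14/9) = 12.2 servings → $6.10.
avocado only: max(732/10, 14/6) = 73.2 servings → $73.20.
tofu + broccoli with both tight: 3.524 servings and 1.39 servings → $4.63.
tofu + black beans with both tight: 3.699 servings and 0.7336 servings → $3.70.
tofu + avocado with both tight: 3.88 servings and 1.04 servings → $4.53.
broccoli + black beans: intersection lies outside the first quadrant.
broccoli + avocado: the both-tight solution has a negative serving — not a feasible corner.
black beans + avocado: intersection lies outside the first quadrant.
The minimum over all feasible corners is $3.70.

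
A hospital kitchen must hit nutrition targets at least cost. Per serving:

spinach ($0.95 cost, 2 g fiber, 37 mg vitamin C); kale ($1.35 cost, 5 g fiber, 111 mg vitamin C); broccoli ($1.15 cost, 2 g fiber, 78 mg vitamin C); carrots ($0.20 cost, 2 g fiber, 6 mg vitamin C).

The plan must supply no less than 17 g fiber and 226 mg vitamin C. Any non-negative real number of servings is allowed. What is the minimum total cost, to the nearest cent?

Two binding constraints pin down two serving amounts, so the optimal mix uses at most two foods. The candidates are each food alone (scaled to the tighter of fiber/vitamin C) and each pair with both constraints tight.
spinach only: max(17/2, 226/37) = 8.5 servings → $8.07.
kale only: max(17/5, 226/111) = 3.4 servings → $4.59.
broccoli only: max(17/2, 226/78) = 8.5 servings → $9.78.
carrots only: max(17/2, 226/6) = 37.67 servings → $7.53.
spinach + kale with both targets exact would need a negative amount; discard.
spinach + broccoli: intersection lies outside the first quadrant.
spinach + carrots with both tight: 5.645 servings and 2.855 servings → $5.93.
kale + broccoli: the both-tight solution has a negative serving — not a feasible corner.
kale + carrots with both tight: 1.823 servings and 3.943 servings → $3.25.
broccoli + carrots with both tight: 2.431 servings and 6.069 servings → $4.01.
The minimum over all feasible corners is $3.25.

$3.25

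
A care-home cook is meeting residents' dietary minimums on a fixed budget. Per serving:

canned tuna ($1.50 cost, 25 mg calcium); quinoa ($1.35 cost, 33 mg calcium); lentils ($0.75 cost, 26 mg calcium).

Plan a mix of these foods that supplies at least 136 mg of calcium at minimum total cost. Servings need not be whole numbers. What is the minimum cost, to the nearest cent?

$3.92

Cost per mg of calcium: lentils $0.0288, quinoa $0.0409, canned tuna $0.0600.
With no serving limits, use only lentils: 136 mg / 26 mg = 5.231 servings × $0.75 = $3.92.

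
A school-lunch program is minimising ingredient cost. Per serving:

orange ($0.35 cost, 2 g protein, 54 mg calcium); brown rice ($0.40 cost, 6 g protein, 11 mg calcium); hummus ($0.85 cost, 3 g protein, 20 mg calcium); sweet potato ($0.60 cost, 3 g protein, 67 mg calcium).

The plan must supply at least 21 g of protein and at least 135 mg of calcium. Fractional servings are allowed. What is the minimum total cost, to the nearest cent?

$1.82

The cheapest plan sits at a corner of the feasible region — with two constraints it uses at most two foods.
orange only: max(21/2, 135/54) = 10.5 servings → $3.67.
brown rice only: max(21/6, 135/11) = 12.27 servings → $4.91.
hummus only: max(21/3, 135/20) = 7 servings → $5.95.
sweet potato only: max(21/3, 135/67) = 7 servings → $4.20.
orange + brown rice with both tight: 1.917 servings and 2.861 servings → $1.82.
orange + hummus with both targets exact would need a negative amount; discard.
orange + sweet potato: the both-tight solution has a negative serving — not a feasible corner.
brown rice + hummus with both tight: 0.1724 servings and 6.655 servings → $5.73.
brown rice + sweet potato with both tight: 2.715 servings and 1.569 servings → $2.03.
hummus + sweet potato with both targets exact would need a negative amount; discard.
Cheapest feasible corner: $1.82.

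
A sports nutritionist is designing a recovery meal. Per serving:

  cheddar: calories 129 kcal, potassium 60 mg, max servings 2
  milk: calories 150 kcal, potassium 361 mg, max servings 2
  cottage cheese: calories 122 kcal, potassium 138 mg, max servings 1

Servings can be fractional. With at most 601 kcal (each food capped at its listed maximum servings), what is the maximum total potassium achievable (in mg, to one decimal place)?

Potassium per kcal: milk 2.407, cottage cheese 1.131, cheddar 0.4651.
Take 2 servings of milk: uses 300 kcal, +722.0 mg potassium (running total 722.0 mg).
Take 1 serving of cottage cheese: uses 122 kcal, +138.0 mg potassium (running total 860.0 mg).
Take 1.388 servings of cheddar: uses 179 kcal, +83.3 mg potassium (running total 943.3 mg).
Greedy by best ratio exhausts the calories allowance optimally: 943.3 mg.

943.3 mg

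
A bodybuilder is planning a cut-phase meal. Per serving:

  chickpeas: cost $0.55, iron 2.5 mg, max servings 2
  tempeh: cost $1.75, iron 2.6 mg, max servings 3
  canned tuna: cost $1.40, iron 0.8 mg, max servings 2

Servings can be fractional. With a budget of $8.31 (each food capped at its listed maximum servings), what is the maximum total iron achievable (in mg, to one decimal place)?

13.9 mg

Iron per dollar: chickpeas 4.545, tempeh 1.486, canned tuna 0.5714.
Take 2 servings of chickpeas: spends $1.10, +5.0 mg iron (running total 5.0 mg).
Take 3 servings of tempeh: spends $5.25, +7.8 mg iron (running total 12.8 mg).
Take 1.4 servings of canned tuna: spends $1.96, +1.1 mg iron (running total 13.9 mg).
Greedy by best ratio exhausts the cost allowance optimally: 13.9 mg.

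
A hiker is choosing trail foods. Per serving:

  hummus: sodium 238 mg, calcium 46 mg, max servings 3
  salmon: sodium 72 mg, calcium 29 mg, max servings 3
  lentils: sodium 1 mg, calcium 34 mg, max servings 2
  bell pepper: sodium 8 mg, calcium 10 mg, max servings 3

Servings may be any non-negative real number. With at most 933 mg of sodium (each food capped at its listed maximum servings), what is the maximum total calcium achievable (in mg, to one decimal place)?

318.6 mg

Calcium per mg sodium: lentils 34, bell pepper 1.25, salmon 0.4028, hummus 0.1933.
Take 2 servings of lentils: uses 2 mg sodium, +68.0 mg calcium (running total 68.0 mg).
Take 3 servings of bell pepper: uses 24 mg sodium, +30.0 mg calcium (running total 98.0 mg).
Take 3 servings of salmon: uses 216 mg sodium, +87.0 mg calcium (running total 185.0 mg).
Take 2.903 servings of hummus: uses 691 mg sodium, +133.6 mg calcium (running total 318.6 mg).
Greedy by best ratio exhausts the sodium allowance optimally: 318.6 mg.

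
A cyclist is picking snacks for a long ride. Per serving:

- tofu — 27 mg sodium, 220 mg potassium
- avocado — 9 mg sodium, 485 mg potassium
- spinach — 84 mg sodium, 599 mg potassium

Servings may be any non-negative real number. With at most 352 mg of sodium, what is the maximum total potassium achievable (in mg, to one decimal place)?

18968.9 mg

Potassium per mg sodium: avocado 53.89, tofu 8.148, spinach 7.131.
With no serving limits, spend the whole sodium allowance on avocado: 352 mg / 9 mg × 485 mg = 18968.9 mg.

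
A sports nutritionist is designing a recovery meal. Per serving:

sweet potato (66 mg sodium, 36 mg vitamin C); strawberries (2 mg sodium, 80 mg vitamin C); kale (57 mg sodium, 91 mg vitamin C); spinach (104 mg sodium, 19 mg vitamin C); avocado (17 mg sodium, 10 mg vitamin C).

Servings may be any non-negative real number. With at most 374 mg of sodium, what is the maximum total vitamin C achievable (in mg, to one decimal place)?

Vitamin C per mg sodium: strawberries 40, kale 1.596, avocado 0.5882, sweet potato 0.5455, spinach 0.1827.
With no serving limits, spend the whole sodium allowance on strawberries: 374 mg / 2 mg × 80 mg = 14960.0 mg.

14960.0 mg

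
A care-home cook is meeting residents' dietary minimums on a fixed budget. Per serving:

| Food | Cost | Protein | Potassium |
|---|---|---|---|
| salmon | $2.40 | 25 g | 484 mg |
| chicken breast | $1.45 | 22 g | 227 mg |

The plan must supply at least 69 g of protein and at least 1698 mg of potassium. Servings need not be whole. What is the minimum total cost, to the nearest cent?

$8.42

salmon only: max(69/25, 1698/484) = 3.508 servings → $8.42.
chicken breast only: max(69/22, 1698/227) = 7.48 servings → $10.85.
salmon + chicken breast: intersection lies outside the first quadrant.
Cheapest feasible corner: $8.42.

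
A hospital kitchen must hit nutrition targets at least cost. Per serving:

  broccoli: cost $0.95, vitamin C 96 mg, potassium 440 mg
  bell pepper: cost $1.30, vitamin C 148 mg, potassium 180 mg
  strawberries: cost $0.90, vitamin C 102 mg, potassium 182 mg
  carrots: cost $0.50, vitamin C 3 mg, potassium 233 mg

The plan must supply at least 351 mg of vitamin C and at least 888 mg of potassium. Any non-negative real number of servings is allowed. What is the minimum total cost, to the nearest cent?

$3.20

The cheapest plan sits at a corner of the feasible region — with two constraints it uses at most two foods.
broccoli only: max(351/96, 888/440) = 3.656 servings → $3.47.
bell pepper only: max(351/148, 888/180) = 4.933 servings → $6.41.
strawberries only: max(351/102, 888/182) = 4.879 servings → $4.39.
carrots only: max(351/3, 888/233) = 117 servings → $58.50.
broccoli + bell pepper with both tight: 1.427 servings and 1.446 servings → $3.24.
broccoli + strawberries with both tight: 0.9739 servings and 2.525 servings → $3.20.
broccoli + carrots with both targets exact would need a negative amount; discard.
bell pepper + strawberries with both targets exact would need a negative amount; discard.
bell pepper + carrots with both tight: 2.331 servings and 2.01 servings → $4.04.
strawberries + carrots with both tight: 3.407 servings and 1.15 servings → $3.64.
The minimum over all feasible corners is $3.20.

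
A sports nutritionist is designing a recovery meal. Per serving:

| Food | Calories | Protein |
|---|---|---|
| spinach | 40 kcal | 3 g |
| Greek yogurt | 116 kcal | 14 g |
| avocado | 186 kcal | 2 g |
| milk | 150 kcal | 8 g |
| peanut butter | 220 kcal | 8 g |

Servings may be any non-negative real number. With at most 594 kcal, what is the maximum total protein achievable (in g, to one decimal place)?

71.7 g

Protein per kcal: Greek yogurt 0.1207, spinach 0.075, milk 0.05333, peanut butter 0.03636, avocado 0.01075.
With no serving limits, spend the whole calories allowance on Greek yogurt: 594 kcal / 116 kcal × 14 g = 71.7 g.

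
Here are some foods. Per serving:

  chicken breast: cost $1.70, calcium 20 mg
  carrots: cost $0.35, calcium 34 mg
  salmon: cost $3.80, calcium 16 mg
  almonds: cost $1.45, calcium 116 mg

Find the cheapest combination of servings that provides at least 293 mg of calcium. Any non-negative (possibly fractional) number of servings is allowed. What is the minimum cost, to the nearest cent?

$3.02

Cost per mg of calcium: carrots $0.0103, almonds $0.0125, chicken breast $0.0850, salmon $0.2375.
With no serving limits, use only carrots: 293 mg / 34 mg = 8.618 servings × $0.35 = $3.02.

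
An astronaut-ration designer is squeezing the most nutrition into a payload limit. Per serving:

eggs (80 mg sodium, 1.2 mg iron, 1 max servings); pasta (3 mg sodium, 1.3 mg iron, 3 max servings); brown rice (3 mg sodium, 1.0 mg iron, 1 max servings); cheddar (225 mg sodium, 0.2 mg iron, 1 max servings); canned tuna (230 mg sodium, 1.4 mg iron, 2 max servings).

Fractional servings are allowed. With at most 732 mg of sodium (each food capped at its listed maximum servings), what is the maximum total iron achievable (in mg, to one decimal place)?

9.1 mg

Iron per mg sodium: pasta 0.4333, brown rice 0.3333, eggs 0.015, canned tuna 0.006087, cheddar 0.0008889.
Take 3 servings of pasta: uses 9 mg sodium, +3.9 mg iron (running total 3.9 mg).
Take 1 serving of brown rice: uses 3 mg sodium, +1.0 mg iron (running total 4.9 mg).
Take 1 serving of eggs: uses 80 mg sodium, +1.2 mg iron (running total 6.1 mg).
Take 2 servings of canned tuna: uses 460 mg sodium, +2.8 mg iron (running total 8.9 mg).
Take 0.8 servings of cheddar: uses 180 mg sodium, +0.2 mg iron (running total 9.1 mg).
Filling greedily by iron-per-mg sodium is optimal for one linear limit, giving 9.1 mg.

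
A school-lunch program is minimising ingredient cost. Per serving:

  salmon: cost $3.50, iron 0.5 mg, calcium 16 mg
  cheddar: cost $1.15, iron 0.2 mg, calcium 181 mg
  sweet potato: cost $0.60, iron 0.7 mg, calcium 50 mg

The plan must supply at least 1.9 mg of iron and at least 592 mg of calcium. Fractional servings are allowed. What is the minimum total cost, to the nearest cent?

salmon only: max(1.9/0.5, 592/16) = 37 servings → $129.50.
cheddar only: max(1.9/0.2, 592/181) = 9.5 servings → $10.93.
sweet potato only: max(1.9/0.7, 592/50) = 11.84 servings → $7.10.
salmon + cheddar with both tight: 2.583 servings and 3.042 servings → $12.54.
salmon + sweet potato with both targets exact would need a negative amount; discard.
cheddar + sweet potato with both tight: 2.737 servings and 1.932 servings → $4.31.
So the least-cost plan costs $4.31.

$4.31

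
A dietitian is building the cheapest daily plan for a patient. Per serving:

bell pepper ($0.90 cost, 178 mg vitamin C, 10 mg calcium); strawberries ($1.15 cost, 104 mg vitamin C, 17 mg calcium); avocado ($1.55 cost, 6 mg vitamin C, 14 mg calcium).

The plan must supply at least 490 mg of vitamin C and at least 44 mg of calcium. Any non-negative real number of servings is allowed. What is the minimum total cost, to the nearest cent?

At the optimum either one food covers both requirements or two foods hit both targets exactly; no other combination can be cheaper.
bell pepper only: max(490/178, 44/10) = 4.4 servings → $3.96.
strawberries only: max(490/104, 44/17) = 4.712 servings → $5.42.
avocado only: max(490/6, 44/14) = 81.67 servings → $126.58.
bell pepper + strawberries with both tight: 1.89 servings and 1.476 servings → $3.40.
bell pepper + avocado with both tight: 2.712 servings and 1.206 servings → $4.31.
strawberries + avocado: intersection lies outside the first quadrant.
Cheapest feasible corner: $3.40.

$3.40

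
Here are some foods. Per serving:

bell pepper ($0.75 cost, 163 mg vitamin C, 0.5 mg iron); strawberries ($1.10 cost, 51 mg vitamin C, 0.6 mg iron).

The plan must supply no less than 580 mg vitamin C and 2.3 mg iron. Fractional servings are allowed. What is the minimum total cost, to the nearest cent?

$3.45

Minimising a linear cost over {vitamin C ≥ 580, iron ≥ 2.3, servings ≥ 0} — the optimum is at a vertex, using one or two foods.
bell pepper only: max(580/163, 2.3/0.5) = 4.6 servings → $3.45.
strawberries only: max(580/51, 2.3/0.6) = 11.37 servings → $12.51.
bell pepper + strawberries with both tight: 3.191 servings and 1.174 servings → $3.68.
Cheapest feasible corner: $3.45.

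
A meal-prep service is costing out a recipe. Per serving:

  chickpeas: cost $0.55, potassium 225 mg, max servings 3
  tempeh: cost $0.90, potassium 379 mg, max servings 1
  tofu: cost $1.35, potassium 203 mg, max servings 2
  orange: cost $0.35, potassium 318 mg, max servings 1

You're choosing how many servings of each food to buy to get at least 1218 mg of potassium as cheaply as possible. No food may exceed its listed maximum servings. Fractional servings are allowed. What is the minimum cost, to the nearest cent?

Cost per mg of potassium: orange $0.0011, tempeh $0.0024, chickpeas $0.0024, tofu $0.0067.
Take 1 serving of orange: +318.0 mg potassium for $0.35 (total $0.35, still need 900.0 mg).
Take 1 serving of tempeh: +379.0 mg potassium for $0.90 (total $1.25, still need 521.0 mg).
Take 2.316 servings of chickpeas: +521.0 mg potassium for $1.27 (total $2.52, still need 0.0 mg).
Filling from the cheapest source first is optimal under one linear minimum: $2.52.

$2.52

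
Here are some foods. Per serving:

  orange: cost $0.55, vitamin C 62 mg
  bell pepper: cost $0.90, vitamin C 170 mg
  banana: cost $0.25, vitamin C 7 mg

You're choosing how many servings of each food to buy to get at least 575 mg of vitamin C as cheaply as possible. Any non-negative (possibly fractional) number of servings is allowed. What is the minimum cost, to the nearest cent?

$3.04

Cost per mg of vitamin C: bell pepper $0.0053, orange $0.0089, banana $0.0357.
With no serving limits, use only bell pepper: 575 mg / 170 mg = 3.382 servings × $0.90 = $3.04.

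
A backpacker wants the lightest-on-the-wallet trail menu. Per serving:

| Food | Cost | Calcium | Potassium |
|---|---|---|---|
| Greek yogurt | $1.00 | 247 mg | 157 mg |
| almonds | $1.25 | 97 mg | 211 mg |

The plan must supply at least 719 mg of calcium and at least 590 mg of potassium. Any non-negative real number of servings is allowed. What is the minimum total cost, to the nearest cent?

$3.67

Compare the cost at each extreme point of the feasible region.
Greek yogurt only: max(719/247, 590/157) = 3.758 servings → $3.76.
almonds only: max(719/97, 590/211) = 7.412 servings → $9.27.
Greek yogurt + almonds with both tight: 2.561 servings and 0.8905 servings → $3.67.
The minimum over all feasible corners is $3.67.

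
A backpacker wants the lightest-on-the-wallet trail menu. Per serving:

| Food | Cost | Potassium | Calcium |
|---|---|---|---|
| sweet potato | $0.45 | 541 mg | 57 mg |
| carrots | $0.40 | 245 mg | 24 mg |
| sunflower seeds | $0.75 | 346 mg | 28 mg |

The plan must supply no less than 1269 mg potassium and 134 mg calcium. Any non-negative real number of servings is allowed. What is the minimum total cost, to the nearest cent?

$1.06

For a min-cost LP with two ≥-constraints, a basic feasible solution has at most two positive variables.
sweet potato only: max(1269/541, 134/57) = 2.351 servings → $1.06.
carrots only: max(1269/245, 134/24) = 5.583 servings → $2.23.
sunflower seeds only: max(1269/346, 134/28) = 4.786 servings → $3.59.
sweet potato + carrots with both targets exact would need a negative amount; discard.
sweet potato + sunflower seeds: the both-tight solution has a negative serving — not a feasible corner.
carrots + sunflower seeds with both targets exact would need a negative amount; discard.
So the least-cost plan costs $1.06.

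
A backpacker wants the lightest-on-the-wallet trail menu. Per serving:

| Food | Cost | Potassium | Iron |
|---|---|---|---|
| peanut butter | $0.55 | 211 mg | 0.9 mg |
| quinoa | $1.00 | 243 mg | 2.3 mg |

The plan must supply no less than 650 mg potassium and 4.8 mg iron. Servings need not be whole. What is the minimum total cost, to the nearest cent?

$2.28

Compare the cost at each extreme point of the feasible region.
peanut butter only: max(650/211, 4.8/0.9) = 5.333 servings → $2.93.
quinoa only: max(650/243, 4.8/2.3) = 2.675 servings → $2.67.
peanut butter + quinoa with both tight: 1.233 servings and 1.605 servings → $2.28.
So the least-cost plan costs $2.28.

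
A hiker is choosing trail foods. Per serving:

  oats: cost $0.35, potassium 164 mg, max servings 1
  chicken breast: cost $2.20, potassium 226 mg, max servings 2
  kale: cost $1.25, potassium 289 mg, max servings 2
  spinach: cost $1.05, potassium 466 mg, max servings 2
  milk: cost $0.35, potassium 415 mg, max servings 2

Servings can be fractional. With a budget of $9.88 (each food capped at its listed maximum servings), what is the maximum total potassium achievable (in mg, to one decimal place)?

2938.5 mg

Potassium per dollar: milk 1186, oats 468.6, spinach 443.8, kale 231.2, chicken breast 102.7.
Take 2 servings of milk: spends $0.70, +830.0 mg potassium (running total 830.0 mg).
Take 1 serving of oats: spends $0.35, +164.0 mg potassium (running total 994.0 mg).
Take 2 servings of spinach: spends $2.10, +932.0 mg potassium (running total 1926.0 mg).
Take 2 servings of kale: spends $2.50, +578.0 mg potassium (running total 2504.0 mg).
Take 1.923 servings of chicken breast: spends $4.23, +434.5 mg potassium (running total 2938.5 mg).
Filling greedily by potassium-per-dollar is optimal for one linear limit, giving 2938.5 mg.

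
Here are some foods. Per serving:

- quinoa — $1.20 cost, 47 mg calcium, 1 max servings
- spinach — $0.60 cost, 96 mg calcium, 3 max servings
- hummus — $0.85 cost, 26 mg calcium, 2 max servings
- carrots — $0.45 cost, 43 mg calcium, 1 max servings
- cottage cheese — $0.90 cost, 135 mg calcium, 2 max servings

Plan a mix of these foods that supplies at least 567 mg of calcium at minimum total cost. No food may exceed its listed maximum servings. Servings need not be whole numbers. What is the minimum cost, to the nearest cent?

Cost per mg of calcium: spinach $0.0063, cottage cheese $0.0067, carrots $0.0105, quinoa $0.0255, hummus $0.0327.
Take 3 servings of spinach: +288.0 mg calcium for $1.80 (total $1.80, still need 279.0 mg).
Take 2 servings of cottage cheese: +270.0 mg calcium for $1.80 (total $3.60, still need 9.0 mg).
Take 0.2093 servings of carrots: +9.0 mg calcium for $0.09 (total $3.69, still need 0.0 mg).
Filling from the cheapest source first is optimal under one linear minimum: $3.69.

$3.69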